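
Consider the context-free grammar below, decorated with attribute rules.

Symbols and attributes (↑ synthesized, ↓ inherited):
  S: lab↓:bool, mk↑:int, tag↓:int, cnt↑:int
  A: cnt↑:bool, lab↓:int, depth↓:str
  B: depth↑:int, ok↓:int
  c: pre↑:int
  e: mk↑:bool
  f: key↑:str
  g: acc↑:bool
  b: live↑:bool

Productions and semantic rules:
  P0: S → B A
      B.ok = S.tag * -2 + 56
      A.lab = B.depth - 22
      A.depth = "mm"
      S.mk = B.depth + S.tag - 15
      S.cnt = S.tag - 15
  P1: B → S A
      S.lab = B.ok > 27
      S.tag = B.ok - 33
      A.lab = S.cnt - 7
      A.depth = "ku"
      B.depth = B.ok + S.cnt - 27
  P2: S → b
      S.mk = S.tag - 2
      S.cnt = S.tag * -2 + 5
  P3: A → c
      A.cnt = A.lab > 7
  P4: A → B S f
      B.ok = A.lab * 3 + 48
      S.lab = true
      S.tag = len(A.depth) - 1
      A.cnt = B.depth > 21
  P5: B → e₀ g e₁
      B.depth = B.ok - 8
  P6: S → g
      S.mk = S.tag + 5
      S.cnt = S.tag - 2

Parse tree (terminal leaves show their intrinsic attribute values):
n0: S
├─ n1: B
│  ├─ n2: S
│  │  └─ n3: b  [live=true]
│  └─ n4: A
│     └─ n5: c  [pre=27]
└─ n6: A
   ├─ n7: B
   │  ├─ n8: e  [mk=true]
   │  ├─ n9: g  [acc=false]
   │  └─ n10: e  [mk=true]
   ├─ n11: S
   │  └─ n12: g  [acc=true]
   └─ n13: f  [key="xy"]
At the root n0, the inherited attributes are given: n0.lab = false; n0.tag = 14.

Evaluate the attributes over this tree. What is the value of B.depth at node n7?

22

1. n0.lab = false  [given at root]
2. n0.tag = 14  [given at root]
3. n1.ok = 28  [S.tag * -2 + 56]
4. n2.lab = true  [B.ok > 27]
5. n2.tag = -5  [B.ok - 33]
6. n3.live = true  [terminal]
7. n2.mk = -7  [S.tag - 2]
8. n2.cnt = 15  [S.tag * -2 + 5]
9. n4.lab = 8  [S.cnt - 7]
10. n4.depth = "ku"  ["ku"]
11. n5.pre = 27  [terminal]
12. n4.cnt = true  [A.lab > 7]
13. n1.depth = 16  [B.ok + S.cnt - 27]
14. n6.lab = -6  [B.depth - 22]
15. n6.depth = "mm"  ["mm"]
16. n7.ok = 30  [A.lab * 3 + 48]
17. n8.mk = true  [terminal]
18. n9.acc = false  [terminal]
19. n10.mk = true  [terminal]
20. n7.depth = 22  [B.ok - 8]
21. n11.lab = true  [true]
22. n11.tag = 1  [len(A.depth) - 1]
23. n12.acc = true  [terminal]
24. n11.mk = 6  [S.tag + 5]
25. n11.cnt = -1  [S.tag - 2]
26. n13.key = "xy"  [terminal]
27. n6.cnt = true  [B.depth > 21]
28. n0.mk = 15  [B.depth + S.tag - 15]
29. n0.cnt = -1  [S.tag - 15]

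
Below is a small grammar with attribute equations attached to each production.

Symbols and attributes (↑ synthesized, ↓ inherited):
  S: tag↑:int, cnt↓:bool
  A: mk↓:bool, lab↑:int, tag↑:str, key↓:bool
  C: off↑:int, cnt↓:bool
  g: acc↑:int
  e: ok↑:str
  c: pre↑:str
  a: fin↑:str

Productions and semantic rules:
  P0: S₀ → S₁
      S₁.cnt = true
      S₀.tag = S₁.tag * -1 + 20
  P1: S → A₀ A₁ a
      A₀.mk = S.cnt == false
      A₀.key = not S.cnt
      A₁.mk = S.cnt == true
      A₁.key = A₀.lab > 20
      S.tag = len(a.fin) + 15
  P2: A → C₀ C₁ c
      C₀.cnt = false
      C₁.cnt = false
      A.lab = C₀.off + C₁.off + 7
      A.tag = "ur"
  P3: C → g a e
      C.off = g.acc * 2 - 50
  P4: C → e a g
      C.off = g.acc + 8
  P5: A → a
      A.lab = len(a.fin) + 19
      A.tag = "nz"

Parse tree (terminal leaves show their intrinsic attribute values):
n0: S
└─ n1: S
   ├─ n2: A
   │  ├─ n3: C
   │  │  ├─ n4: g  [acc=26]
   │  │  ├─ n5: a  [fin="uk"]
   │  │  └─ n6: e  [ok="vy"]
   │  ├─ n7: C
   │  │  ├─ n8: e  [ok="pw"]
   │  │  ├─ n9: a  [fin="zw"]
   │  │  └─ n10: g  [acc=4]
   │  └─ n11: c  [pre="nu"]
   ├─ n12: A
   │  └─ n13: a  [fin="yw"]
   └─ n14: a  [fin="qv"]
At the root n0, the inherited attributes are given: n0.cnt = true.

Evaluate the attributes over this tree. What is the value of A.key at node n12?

true

1. n0.cnt = true  [given at root]
2. n1.cnt = true  [true]
3. n2.mk = false  [S.cnt == false]
4. n2.key = false  [not S.cnt]
5. n3.cnt = false  [false]
6. n4.acc = 26  [terminal]
7. n5.fin = "uk"  [terminal]
8. n6.ok = "vy"  [terminal]
9. n3.off = 2  [g.acc * 2 - 50]
10. n7.cnt = false  [false]
11. n8.ok = "pw"  [terminal]
12. n9.fin = "zw"  [terminal]
13. n10.acc = 4  [terminal]
14. n7.off = 12  [g.acc + 8]
15. n11.pre = "nu"  [terminal]
16. n2.lab = 21  [C₀.off + C₁.off + 7]
17. n2.tag = "ur"  ["ur"]
18. n12.mk = true  [S.cnt == true]
19. n12.key = true  [A₀.lab > 20]
20. n13.fin = "yw"  [terminal]
21. n12.lab = 21  [len(a.fin) + 19]
22. n12.tag = "nz"  ["nz"]
23. n14.fin = "qv"  [terminal]
24. n1.tag = 17  [len(a.fin) + 15]
25. n0.tag = 3  [S₁.tag * -1 + 20]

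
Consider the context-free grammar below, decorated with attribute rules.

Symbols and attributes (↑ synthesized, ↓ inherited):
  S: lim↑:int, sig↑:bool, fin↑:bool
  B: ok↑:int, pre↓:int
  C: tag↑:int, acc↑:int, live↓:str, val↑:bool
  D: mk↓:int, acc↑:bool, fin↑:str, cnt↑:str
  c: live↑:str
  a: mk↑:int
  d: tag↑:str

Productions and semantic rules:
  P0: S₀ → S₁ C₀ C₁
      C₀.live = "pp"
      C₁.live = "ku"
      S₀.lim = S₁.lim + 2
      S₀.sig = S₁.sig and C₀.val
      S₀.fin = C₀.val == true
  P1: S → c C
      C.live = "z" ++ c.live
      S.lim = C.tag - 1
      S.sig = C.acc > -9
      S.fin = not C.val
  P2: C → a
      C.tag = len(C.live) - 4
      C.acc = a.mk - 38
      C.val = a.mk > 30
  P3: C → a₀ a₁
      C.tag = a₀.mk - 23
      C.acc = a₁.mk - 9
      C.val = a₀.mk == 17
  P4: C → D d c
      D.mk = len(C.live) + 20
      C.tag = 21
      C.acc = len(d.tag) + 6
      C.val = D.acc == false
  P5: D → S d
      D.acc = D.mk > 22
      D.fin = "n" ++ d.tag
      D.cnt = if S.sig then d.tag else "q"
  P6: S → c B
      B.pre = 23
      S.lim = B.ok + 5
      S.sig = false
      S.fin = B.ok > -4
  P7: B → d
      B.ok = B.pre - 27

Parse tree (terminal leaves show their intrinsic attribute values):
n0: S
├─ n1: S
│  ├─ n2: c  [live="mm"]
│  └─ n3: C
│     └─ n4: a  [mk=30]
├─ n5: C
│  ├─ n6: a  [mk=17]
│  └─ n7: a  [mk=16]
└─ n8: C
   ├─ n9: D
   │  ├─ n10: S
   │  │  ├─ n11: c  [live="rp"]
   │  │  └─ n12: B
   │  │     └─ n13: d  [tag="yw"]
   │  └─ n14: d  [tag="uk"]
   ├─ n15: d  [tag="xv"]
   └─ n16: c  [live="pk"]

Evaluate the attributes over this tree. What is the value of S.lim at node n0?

1. n2.live = "mm"  [terminal]
2. n3.live = "zmm"  ["z" ++ c.live]
3. n4.mk = 30  [terminal]
4. n3.tag = -1  [len(C.live) - 4]
5. n3.acc = -8  [a.mk - 38]
6. n3.val = false  [a.mk > 30]
7. n1.lim = -2  [C.tag - 1]
8. n1.sig = true  [C.acc > -9]
9. n1.fin = true  [not C.val]
10. n5.live = "pp"  ["pp"]
11. n6.mk = 17  [terminal]
12. n7.mk = 16  [terminal]
13. n5.tag = -6  [a₀.mk - 23]
14. n5.acc = 7  [a₁.mk - 9]
15. n5.val = true  [a₀.mk == 17]
16. n8.live = "ku"  ["ku"]
17. n9.mk = 22  [len(C.live) + 20]
18. n11.live = "rp"  [terminal]
19. n12.pre = 23  [23]
20. n13.tag = "yw"  [terminal]
21. n12.ok = -4  [B.pre - 27]
22. n10.lim = 1  [B.ok + 5]
23. n10.sig = false  [false]
24. n10.fin = false  [B.ok > -4]
25. n14.tag = "uk"  [terminal]
26. n9.acc = false  [D.mk > 22]
27. n9.fin = "nuk"  ["n" ++ d.tag]
28. n9.cnt = "q"  [if S.sig then d.tag else "q"]
29. n15.tag = "xv"  [terminal]
30. n16.live = "pk"  [terminal]
31. n8.tag = 21  [21]
32. n8.acc = 8  [len(d.tag) + 6]
33. n8.val = true  [D.acc == false]
34. n0.lim = 0  [S₁.lim + 2]
35. n0.sig = true  [S₁.sig and C₀.val]
36. n0.fin = true  [C₀.val == true]

0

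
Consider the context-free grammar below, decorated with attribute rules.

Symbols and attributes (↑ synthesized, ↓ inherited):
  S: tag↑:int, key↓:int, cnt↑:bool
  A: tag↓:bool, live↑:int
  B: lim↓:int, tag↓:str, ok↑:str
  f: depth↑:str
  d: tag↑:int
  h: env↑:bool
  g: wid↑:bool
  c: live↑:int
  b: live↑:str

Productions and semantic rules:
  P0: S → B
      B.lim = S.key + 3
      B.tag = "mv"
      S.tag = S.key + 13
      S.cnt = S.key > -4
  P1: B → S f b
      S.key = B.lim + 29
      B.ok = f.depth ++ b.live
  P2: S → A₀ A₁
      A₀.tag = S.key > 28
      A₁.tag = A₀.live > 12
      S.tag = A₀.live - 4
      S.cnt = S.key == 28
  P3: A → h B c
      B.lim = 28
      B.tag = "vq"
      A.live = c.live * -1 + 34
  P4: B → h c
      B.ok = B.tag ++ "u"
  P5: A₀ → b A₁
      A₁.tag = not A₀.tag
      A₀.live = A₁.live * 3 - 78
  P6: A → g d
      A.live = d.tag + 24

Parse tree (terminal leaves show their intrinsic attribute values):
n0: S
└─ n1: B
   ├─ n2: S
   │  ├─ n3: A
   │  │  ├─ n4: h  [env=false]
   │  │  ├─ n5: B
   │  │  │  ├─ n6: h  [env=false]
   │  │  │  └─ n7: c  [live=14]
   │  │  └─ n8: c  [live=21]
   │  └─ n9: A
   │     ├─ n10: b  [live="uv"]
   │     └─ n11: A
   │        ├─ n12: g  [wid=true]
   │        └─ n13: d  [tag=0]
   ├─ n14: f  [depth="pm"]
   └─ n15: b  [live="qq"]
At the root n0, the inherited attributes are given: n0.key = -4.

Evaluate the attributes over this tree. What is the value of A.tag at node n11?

false

1. n0.key = -4  [given at root]
2. n1.lim = -1  [S.key + 3]
3. n1.tag = "mv"  ["mv"]
4. n2.key = 28  [B.lim + 29]
5. n3.tag = false  [S.key > 28]
6. n4.env = false  [terminal]
7. n5.lim = 28  [28]
8. n5.tag = "vq"  ["vq"]
9. n6.env = false  [terminal]
10. n7.live = 14  [terminal]
11. n5.ok = "vqu"  [B.tag ++ "u"]
12. n8.live = 21  [terminal]
13. n3.live = 13  [c.live * -1 + 34]
14. n9.tag = true  [A₀.live > 12]
15. n10.live = "uv"  [terminal]
16. n11.tag = false  [not A₀.tag]
17. n12.wid = true  [terminal]
18. n13.tag = 0  [terminal]
19. n11.live = 24  [d.tag + 24]
20. n9.live = -6  [A₁.live * 3 - 78]
21. n2.tag = 9  [A₀.live - 4]
22. n2.cnt = true  [S.key == 28]
23. n14.depth = "pm"  [terminal]
24. n15.live = "qq"  [terminal]
25. n1.ok = "pmqq"  [f.depth ++ b.live]
26. n0.tag = 9  [S.key + 13]
27. n0.cnt = false  [S.key > -4]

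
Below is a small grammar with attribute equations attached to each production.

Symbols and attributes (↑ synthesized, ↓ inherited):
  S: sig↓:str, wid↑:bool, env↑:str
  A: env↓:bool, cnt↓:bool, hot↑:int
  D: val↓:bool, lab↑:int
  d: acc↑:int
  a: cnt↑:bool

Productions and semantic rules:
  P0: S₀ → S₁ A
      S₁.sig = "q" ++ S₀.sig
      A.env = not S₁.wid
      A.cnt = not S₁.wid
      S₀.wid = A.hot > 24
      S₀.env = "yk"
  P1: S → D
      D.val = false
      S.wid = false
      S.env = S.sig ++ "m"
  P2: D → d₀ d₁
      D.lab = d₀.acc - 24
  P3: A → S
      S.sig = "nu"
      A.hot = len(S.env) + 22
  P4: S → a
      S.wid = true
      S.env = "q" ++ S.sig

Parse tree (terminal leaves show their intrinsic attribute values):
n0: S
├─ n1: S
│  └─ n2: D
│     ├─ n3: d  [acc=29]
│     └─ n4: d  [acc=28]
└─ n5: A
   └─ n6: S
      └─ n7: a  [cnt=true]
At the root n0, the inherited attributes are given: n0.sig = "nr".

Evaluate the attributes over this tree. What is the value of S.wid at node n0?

1. n0.sig = "nr"  [given at root]
2. n1.sig = "qnr"  ["q" ++ S₀.sig]
3. n2.val = false  [false]
4. n3.acc = 29  [terminal]
5. n4.acc = 28  [terminal]
6. n2.lab = 5  [d₀.acc - 24]
7. n1.wid = false  [false]
8. n1.env = "qnrm"  [S.sig ++ "m"]
9. n5.env = true  [not S₁.wid]
10. n5.cnt = true  [not S₁.wid]
11. n6.sig = "nu"  ["nu"]
12. n7.cnt = true  [terminal]
13. n6.wid = true  [true]
14. n6.env = "qnu"  ["q" ++ S.sig]
15. n5.hot = 25  [len(S.env) + 22]
16. n0.wid = true  [A.hot > 24]
17. n0.env = "yk"  ["yk"]

true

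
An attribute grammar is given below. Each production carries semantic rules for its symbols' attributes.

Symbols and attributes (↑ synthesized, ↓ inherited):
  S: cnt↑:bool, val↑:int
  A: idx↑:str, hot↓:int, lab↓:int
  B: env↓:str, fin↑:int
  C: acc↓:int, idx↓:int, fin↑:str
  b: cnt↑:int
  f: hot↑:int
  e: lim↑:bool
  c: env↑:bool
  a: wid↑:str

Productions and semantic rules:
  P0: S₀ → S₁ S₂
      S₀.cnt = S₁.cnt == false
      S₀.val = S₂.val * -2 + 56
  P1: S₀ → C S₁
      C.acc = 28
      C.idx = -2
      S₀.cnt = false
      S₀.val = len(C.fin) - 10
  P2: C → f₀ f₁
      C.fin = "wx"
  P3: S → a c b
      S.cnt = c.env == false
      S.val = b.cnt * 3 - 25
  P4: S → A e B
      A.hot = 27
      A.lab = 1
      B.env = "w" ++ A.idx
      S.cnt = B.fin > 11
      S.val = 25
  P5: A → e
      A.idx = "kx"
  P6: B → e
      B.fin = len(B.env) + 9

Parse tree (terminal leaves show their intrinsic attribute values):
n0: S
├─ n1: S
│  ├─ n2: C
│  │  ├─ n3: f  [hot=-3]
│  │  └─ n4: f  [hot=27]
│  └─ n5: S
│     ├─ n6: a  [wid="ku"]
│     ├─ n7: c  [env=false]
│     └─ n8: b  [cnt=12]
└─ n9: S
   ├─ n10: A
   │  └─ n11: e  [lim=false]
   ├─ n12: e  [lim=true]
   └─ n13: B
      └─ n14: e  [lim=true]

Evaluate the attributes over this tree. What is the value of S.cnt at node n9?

true

1. n2.acc = 28  [28]
2. n2.idx = -2  [-2]
3. n3.hot = -3  [terminal]
4. n4.hot = 27  [terminal]
5. n2.fin = "wx"  ["wx"]
6. n6.wid = "ku"  [terminal]
7. n7.env = false  [terminal]
8. n8.cnt = 12  [terminal]
9. n5.cnt = true  [c.env == false]
10. n5.val = 11  [b.cnt * 3 - 25]
11. n1.cnt = false  [false]
12. n1.val = -8  [len(C.fin) - 10]
13. n10.hot = 27  [27]
14. n10.lab = 1  [1]
15. n11.lim = false  [terminal]
16. n10.idx = "kx"  ["kx"]
17. n12.lim = true  [terminal]
18. n13.env = "wkx"  ["w" ++ A.idx]
19. n14.lim = true  [terminal]
20. n13.fin = 12  [len(B.env) + 9]
21. n9.cnt = true  [B.fin > 11]
22. n9.val = 25  [25]
23. n0.cnt = true  [S₁.cnt == false]
24. n0.val = 6  [S₂.val * -2 + 56]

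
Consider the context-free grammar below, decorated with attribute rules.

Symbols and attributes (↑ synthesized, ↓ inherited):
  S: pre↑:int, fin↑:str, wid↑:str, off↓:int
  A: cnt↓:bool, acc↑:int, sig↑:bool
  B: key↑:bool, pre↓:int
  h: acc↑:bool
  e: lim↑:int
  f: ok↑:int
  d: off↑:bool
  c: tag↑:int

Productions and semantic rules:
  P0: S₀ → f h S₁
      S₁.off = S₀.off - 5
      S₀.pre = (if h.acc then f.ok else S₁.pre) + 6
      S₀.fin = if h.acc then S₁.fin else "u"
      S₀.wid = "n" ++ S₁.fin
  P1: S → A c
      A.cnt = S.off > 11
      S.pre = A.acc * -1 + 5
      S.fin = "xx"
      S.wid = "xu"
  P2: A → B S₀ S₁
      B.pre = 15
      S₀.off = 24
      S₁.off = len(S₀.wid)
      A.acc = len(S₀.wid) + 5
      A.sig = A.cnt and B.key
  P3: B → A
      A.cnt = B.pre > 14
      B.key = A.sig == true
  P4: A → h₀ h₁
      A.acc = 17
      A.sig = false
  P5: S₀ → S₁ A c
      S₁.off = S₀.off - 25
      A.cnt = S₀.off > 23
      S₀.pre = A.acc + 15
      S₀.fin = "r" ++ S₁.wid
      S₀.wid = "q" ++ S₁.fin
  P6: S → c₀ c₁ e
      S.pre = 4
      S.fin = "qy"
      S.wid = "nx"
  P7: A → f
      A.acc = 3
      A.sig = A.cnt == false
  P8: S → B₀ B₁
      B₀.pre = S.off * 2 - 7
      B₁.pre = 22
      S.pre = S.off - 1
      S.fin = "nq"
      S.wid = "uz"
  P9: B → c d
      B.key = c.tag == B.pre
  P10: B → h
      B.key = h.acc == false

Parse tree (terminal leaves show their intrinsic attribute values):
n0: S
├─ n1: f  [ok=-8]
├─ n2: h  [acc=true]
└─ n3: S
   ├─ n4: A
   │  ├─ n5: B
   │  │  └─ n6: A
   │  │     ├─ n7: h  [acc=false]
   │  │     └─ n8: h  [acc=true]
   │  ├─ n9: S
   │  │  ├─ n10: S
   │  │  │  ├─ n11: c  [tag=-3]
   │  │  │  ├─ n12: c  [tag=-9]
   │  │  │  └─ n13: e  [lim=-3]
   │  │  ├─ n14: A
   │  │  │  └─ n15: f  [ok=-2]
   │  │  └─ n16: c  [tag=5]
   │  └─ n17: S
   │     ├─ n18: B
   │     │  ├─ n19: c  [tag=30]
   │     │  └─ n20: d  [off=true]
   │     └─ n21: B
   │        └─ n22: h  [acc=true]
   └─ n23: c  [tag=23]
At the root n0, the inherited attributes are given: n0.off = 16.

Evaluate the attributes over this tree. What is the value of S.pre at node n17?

2

1. n0.off = 16  [given at root]
2. n1.ok = -8  [terminal]
3. n2.acc = true  [terminal]
4. n3.off = 11  [S₀.off - 5]
5. n4.cnt = false  [S.off > 11]
6. n5.pre = 15  [15]
7. n6.cnt = true  [B.pre > 14]
8. n7.acc = false  [terminal]
9. n8.acc = true  [terminal]
10. n6.acc = 17  [17]
11. n6.sig = false  [false]
12. n5.key = false  [A.sig == true]
13. n9.off = 24  [24]
14. n10.off = -1  [S₀.off - 25]
15. n11.tag = -3  [terminal]
16. n12.tag = -9  [terminal]
17. n13.lim = -3  [terminal]
18. n10.pre = 4  [4]
19. n10.fin = "qy"  ["qy"]
20. n10.wid = "nx"  ["nx"]
21. n14.cnt = true  [S₀.off > 23]
22. n15.ok = -2  [terminal]
23. n14.acc = 3  [3]
24. n14.sig = false  [A.cnt == false]
25. n16.tag = 5  [terminal]
26. n9.pre = 18  [A.acc + 15]
27. n9.fin = "rnx"  ["r" ++ S₁.wid]
28. n9.wid = "qqy"  ["q" ++ S₁.fin]
29. n17.off = 3  [len(S₀.wid)]
30. n18.pre = -1  [S.off * 2 - 7]
31. n19.tag = 30  [terminal]
32. n20.off = true  [terminal]
33. n18.key = false  [c.tag == B.pre]
34. n21.pre = 22  [22]
35. n22.acc = true  [terminal]
36. n21.key = false  [h.acc == false]
37. n17.pre = 2  [S.off - 1]
38. n17.fin = "nq"  ["nq"]
39. n17.wid = "uz"  ["uz"]
40. n4.acc = 8  [len(S₀.wid) + 5]
41. n4.sig = false  [A.cnt and B.key]
42. n23.tag = 23  [terminal]
43. n3.pre = -3  [A.acc * -1 + 5]
44. n3.fin = "xx"  ["xx"]
45. n3.wid = "xu"  ["xu"]
46. n0.pre = -2  [(if h.acc then f.ok else S₁.pre) + 6]
47. n0.fin = "xx"  [if h.acc then S₁.fin else "u"]
48. n0.wid = "nxx"  ["n" ++ S₁.fin]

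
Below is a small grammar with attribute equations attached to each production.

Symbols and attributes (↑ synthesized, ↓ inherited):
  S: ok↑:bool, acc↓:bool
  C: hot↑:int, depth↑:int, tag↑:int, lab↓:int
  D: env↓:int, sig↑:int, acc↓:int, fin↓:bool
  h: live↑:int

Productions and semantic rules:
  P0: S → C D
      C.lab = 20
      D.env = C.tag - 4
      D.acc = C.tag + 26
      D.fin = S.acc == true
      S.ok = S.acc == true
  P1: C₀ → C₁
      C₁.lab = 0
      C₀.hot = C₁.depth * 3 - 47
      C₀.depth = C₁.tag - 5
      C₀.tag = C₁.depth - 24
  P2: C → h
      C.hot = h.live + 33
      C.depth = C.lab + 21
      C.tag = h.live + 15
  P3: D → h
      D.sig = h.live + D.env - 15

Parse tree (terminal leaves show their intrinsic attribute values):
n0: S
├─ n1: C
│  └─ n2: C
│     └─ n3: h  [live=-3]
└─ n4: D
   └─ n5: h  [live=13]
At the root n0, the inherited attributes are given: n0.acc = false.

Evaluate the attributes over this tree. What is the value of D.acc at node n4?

1. n0.acc = false  [given at root]
2. n1.lab = 20  [20]
3. n2.lab = 0  [0]
4. n3.live = -3  [terminal]
5. n2.hot = 30  [h.live + 33]
6. n2.depth = 21  [C.lab + 21]
7. n2.tag = 12  [h.live + 15]
8. n1.hot = 16  [C₁.depth * 3 - 47]
9. n1.depth = 7  [C₁.tag - 5]
10. n1.tag = -3  [C₁.depth - 24]
11. n4.env = -7  [C.tag - 4]
12. n4.acc = 23  [C.tag + 26]
13. n4.fin = false  [S.acc == true]
14. n5.live = 13  [terminal]
15. n4.sig = -9  [h.live + D.env - 15]
16. n0.ok = false  [S.acc == true]

23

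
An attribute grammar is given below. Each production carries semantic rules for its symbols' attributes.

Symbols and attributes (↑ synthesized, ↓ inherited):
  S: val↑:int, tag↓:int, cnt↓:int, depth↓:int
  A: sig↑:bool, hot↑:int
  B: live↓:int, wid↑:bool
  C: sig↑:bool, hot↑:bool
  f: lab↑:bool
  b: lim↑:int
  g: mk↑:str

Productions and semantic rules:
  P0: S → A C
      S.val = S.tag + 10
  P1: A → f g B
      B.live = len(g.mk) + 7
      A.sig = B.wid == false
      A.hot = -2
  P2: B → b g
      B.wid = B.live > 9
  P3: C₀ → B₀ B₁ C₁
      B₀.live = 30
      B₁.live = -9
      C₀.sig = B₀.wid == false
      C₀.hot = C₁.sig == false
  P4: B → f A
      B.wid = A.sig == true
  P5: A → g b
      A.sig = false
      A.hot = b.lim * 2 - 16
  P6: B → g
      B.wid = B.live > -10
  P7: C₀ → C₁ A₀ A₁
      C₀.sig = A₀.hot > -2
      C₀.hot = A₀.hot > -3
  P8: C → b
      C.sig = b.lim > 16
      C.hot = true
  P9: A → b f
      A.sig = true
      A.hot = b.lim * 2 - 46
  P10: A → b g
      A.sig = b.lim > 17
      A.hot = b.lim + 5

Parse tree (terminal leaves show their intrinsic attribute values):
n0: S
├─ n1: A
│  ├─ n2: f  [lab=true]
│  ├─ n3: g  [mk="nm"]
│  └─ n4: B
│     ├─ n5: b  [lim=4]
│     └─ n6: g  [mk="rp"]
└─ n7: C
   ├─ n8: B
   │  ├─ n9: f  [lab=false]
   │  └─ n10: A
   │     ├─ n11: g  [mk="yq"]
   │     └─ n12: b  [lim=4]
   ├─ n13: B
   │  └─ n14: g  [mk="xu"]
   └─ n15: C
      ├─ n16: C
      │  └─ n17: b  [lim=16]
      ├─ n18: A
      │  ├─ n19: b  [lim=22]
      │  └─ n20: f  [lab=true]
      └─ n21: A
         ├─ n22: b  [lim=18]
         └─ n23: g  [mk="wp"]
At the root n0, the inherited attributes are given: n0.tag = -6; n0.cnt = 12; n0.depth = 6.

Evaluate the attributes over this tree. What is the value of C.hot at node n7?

1. n0.tag = -6  [given at root]
2. n0.cnt = 12  [given at root]
3. n0.depth = 6  [given at root]
4. n2.lab = true  [terminal]
5. n3.mk = "nm"  [terminal]
6. n4.live = 9  [len(g.mk) + 7]
7. n5.lim = 4  [terminal]
8. n6.mk = "rp"  [terminal]
9. n4.wid = false  [B.live > 9]
10. n1.sig = true  [B.wid == false]
11. n1.hot = -2  [-2]
12. n8.live = 30  [30]
13. n9.lab = false  [terminal]
14. n11.mk = "yq"  [terminal]
15. n12.lim = 4  [terminal]
16. n10.sig = false  [false]
17. n10.hot = -8  [b.lim * 2 - 16]
18. n8.wid = false  [A.sig == true]
19. n13.live = -9  [-9]
20. n14.mk = "xu"  [terminal]
21. n13.wid = true  [B.live > -10]
22. n17.lim = 16  [terminal]
23. n16.sig = false  [b.lim > 16]
24. n16.hot = true  [true]
25. n19.lim = 22  [terminal]
26. n20.lab = true  [terminal]
27. n18.sig = true  [true]
28. n18.hot = -2  [b.lim * 2 - 46]
29. n22.lim = 18  [terminal]
30. n23.mk = "wp"  [terminal]
31. n21.sig = true  [b.lim > 17]
32. n21.hot = 23  [b.lim + 5]
33. n15.sig = false  [A₀.hot > -2]
34. n15.hot = true  [A₀.hot > -3]
35. n7.sig = true  [B₀.wid == false]
36. n7.hot = true  [C₁.sig == false]
37. n0.val = 4  [S.tag + 10]

true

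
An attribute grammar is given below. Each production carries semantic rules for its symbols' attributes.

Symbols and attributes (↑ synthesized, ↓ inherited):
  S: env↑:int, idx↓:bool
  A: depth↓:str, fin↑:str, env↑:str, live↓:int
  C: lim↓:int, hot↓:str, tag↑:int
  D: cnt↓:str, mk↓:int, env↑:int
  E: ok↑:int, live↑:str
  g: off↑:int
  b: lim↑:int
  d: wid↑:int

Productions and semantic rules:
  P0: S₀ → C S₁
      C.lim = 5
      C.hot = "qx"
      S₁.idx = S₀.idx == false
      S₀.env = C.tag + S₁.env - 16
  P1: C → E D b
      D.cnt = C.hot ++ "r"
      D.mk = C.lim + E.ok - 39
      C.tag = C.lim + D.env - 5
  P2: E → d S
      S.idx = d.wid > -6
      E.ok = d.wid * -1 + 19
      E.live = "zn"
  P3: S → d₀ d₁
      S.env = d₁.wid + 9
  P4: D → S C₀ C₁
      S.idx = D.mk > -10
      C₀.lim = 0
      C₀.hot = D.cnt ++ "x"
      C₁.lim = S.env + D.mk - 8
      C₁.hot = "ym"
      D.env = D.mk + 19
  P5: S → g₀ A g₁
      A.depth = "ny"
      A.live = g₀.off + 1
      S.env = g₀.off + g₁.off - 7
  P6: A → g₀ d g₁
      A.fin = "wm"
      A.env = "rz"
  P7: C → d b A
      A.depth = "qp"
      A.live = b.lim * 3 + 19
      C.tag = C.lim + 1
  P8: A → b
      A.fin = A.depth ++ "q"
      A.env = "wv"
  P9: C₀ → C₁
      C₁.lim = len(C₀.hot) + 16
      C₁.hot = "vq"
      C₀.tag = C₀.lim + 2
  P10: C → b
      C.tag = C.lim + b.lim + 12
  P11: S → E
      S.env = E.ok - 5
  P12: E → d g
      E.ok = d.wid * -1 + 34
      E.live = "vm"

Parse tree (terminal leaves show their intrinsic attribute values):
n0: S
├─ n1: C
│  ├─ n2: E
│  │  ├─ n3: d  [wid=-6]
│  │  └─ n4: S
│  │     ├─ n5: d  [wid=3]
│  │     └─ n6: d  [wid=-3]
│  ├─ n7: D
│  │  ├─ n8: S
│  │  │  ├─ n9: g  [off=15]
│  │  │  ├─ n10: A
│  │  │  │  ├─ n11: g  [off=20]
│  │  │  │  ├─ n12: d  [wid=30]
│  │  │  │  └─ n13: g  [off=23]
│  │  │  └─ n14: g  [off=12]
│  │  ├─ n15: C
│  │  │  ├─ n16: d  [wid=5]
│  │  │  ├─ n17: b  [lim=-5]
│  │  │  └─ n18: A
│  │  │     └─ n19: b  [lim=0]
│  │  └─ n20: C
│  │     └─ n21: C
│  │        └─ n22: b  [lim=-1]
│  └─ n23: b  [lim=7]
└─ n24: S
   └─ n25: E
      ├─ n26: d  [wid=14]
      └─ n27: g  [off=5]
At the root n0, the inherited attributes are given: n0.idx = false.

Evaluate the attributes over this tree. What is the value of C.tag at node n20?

1. n0.idx = false  [given at root]
2. n1.lim = 5  [5]
3. n1.hot = "qx"  ["qx"]
4. n3.wid = -6  [terminal]
5. n4.idx = false  [d.wid > -6]
6. n5.wid = 3  [terminal]
7. n6.wid = -3  [terminal]
8. n4.env = 6  [d₁.wid + 9]
9. n2.ok = 25  [d.wid * -1 + 19]
10. n2.live = "zn"  ["zn"]
11. n7.cnt = "qxr"  [C.hot ++ "r"]
12. n7.mk = -9  [C.lim + E.ok - 39]
13. n8.idx = true  [D.mk > -10]
14. n9.off = 15  [terminal]
15. n10.depth = "ny"  ["ny"]
16. n10.live = 16  [g₀.off + 1]
17. n11.off = 20  [terminal]
18. n12.wid = 30  [terminal]
19. n13.off = 23  [terminal]
20. n10.fin = "wm"  ["wm"]
21. n10.env = "rz"  ["rz"]
22. n14.off = 12  [terminal]
23. n8.env = 20  [g₀.off + g₁.off - 7]
24. n15.lim = 0  [0]
25. n15.hot = "qxrx"  [D.cnt ++ "x"]
26. n16.wid = 5  [terminal]
27. n17.lim = -5  [terminal]
28. n18.depth = "qp"  ["qp"]
29. n18.live = 4  [b.lim * 3 + 19]
30. n19.lim = 0  [terminal]
31. n18.fin = "qpq"  [A.depth ++ "q"]
32. n18.env = "wv"  ["wv"]
33. n15.tag = 1  [C.lim + 1]
34. n20.lim = 3  [S.env + D.mk - 8]
35. n20.hot = "ym"  ["ym"]
36. n21.lim = 18  [len(C₀.hot) + 16]
37. n21.hot = "vq"  ["vq"]
38. n22.lim = -1  [terminal]
39. n21.tag = 29  [C.lim + b.lim + 12]
40. n20.tag = 5  [C₀.lim + 2]
41. n7.env = 10  [D.mk + 19]
42. n23.lim = 7  [terminal]
43. n1.tag = 10  [C.lim + D.env - 5]
44. n24.idx = true  [S₀.idx == false]
45. n26.wid = 14  [terminal]
46. n27.off = 5  [terminal]
47. n25.ok = 20  [d.wid * -1 + 34]
48. n25.live = "vm"  ["vm"]
49. n24.env = 15  [E.ok - 5]
50. n0.env = 9  [C.tag + S₁.env - 16]

5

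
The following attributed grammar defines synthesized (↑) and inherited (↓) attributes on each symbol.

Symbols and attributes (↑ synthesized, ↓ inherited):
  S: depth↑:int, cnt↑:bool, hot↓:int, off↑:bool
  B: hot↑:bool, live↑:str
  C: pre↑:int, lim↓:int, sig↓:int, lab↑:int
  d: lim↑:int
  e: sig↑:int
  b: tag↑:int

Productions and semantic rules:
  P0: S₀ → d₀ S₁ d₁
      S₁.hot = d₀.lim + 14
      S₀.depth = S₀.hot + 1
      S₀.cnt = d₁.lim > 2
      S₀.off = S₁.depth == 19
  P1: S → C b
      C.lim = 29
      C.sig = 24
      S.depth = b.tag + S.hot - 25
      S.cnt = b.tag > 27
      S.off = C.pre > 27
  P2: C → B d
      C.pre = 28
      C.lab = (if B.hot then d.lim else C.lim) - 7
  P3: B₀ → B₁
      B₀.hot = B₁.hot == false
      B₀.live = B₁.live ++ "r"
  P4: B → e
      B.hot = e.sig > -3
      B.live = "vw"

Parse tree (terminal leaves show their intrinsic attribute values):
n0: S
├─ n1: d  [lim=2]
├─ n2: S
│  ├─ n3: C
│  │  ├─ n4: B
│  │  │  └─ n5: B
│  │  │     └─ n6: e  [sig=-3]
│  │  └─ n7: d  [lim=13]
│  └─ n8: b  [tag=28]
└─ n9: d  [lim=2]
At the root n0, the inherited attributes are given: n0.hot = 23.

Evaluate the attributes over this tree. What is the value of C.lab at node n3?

6

1. n0.hot = 23  [given at root]
2. n1.lim = 2  [terminal]
3. n2.hot = 16  [d₀.lim + 14]
4. n3.lim = 29  [29]
5. n3.sig = 24  [24]
6. n6.sig = -3  [terminal]
7. n5.hot = false  [e.sig > -3]
8. n5.live = "vw"  ["vw"]
9. n4.hot = true  [B₁.hot == false]
10. n4.live = "vwr"  [B₁.live ++ "r"]
11. n7.lim = 13  [terminal]
12. n3.pre = 28  [28]
13. n3.lab = 6  [(if B.hot then d.lim else C.lim) - 7]
14. n8.tag = 28  [terminal]
15. n2.depth = 19  [b.tag + S.hot - 25]
16. n2.cnt = true  [b.tag > 27]
17. n2.off = true  [C.pre > 27]
18. n9.lim = 2  [terminal]
19. n0.depth = 24  [S₀.hot + 1]
20. n0.cnt = false  [d₁.lim > 2]
21. n0.off = true  [S₁.depth == 19]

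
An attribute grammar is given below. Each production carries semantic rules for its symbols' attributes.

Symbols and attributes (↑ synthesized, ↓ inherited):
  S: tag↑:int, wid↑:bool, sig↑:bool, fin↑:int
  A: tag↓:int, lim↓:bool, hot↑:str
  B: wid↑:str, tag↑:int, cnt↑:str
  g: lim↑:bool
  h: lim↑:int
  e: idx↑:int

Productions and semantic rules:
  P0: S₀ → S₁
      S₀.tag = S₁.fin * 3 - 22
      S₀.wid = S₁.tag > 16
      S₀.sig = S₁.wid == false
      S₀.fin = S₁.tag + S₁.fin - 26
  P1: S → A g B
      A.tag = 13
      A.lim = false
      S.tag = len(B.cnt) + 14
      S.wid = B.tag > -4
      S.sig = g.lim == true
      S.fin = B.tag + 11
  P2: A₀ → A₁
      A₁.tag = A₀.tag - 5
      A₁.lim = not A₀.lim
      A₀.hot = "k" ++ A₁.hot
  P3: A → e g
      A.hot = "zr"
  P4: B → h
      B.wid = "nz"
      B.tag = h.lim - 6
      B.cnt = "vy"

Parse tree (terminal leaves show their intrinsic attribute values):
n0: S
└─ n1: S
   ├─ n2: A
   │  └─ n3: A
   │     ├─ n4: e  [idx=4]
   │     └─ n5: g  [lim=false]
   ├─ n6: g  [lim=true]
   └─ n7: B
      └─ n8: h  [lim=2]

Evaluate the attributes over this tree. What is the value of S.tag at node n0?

1. n2.tag = 13  [13]
2. n2.lim = false  [false]
3. n3.tag = 8  [A₀.tag - 5]
4. n3.lim = true  [not A₀.lim]
5. n4.idx = 4  [terminal]
6. n5.lim = false  [terminal]
7. n3.hot = "zr"  ["zr"]
8. n2.hot = "kzr"  ["k" ++ A₁.hot]
9. n6.lim = true  [terminal]
10. n8.lim = 2  [terminal]
11. n7.wid = "nz"  ["nz"]
12. n7.tag = -4  [h.lim - 6]
13. n7.cnt = "vy"  ["vy"]
14. n1.tag = 16  [len(B.cnt) + 14]
15. n1.wid = false  [B.tag > -4]
16. n1.sig = true  [g.lim == true]
17. n1.fin = 7  [B.tag + 11]
18. n0.tag = -1  [S₁.fin * 3 - 22]
19. n0.wid = false  [S₁.tag > 16]
20. n0.sig = true  [S₁.wid == false]
21. n0.fin = -3  [S₁.tag + S₁.fin - 26]

-1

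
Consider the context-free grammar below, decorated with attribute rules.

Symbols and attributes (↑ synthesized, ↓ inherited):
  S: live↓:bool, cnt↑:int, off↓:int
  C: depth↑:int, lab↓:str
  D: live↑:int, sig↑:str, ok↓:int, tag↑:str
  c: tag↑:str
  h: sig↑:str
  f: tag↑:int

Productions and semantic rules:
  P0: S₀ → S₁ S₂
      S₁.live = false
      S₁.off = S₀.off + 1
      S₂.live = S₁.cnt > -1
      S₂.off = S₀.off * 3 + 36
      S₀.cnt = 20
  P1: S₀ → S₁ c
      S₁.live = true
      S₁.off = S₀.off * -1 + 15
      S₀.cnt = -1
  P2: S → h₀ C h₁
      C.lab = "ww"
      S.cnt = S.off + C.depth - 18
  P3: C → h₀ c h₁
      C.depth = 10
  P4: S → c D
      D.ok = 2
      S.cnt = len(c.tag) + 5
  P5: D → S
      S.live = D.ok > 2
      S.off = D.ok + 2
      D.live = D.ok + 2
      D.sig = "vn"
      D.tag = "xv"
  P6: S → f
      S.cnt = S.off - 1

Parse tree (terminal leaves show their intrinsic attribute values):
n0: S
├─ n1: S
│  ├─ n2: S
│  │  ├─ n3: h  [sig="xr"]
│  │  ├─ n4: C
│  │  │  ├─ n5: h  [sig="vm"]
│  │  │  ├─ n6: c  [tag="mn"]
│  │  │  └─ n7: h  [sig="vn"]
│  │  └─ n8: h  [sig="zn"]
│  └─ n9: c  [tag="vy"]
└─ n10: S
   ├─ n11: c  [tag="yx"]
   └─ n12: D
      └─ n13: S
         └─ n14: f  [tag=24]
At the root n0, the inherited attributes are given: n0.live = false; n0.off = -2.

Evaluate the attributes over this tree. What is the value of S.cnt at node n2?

1. n0.live = false  [given at root]
2. n0.off = -2  [given at root]
3. n1.live = false  [false]
4. n1.off = -1  [S₀.off + 1]
5. n2.live = true  [true]
6. n2.off = 16  [S₀.off * -1 + 15]
7. n3.sig = "xr"  [terminal]
8. n4.lab = "ww"  ["ww"]
9. n5.sig = "vm"  [terminal]
10. n6.tag = "mn"  [terminal]
11. n7.sig = "vn"  [terminal]
12. n4.depth = 10  [10]
13. n8.sig = "zn"  [terminal]
14. n2.cnt = 8  [S.off + C.depth - 18]
15. n9.tag = "vy"  [terminal]
16. n1.cnt = -1  [-1]
17. n10.live = false  [S₁.cnt > -1]
18. n10.off = 30  [S₀.off * 3 + 36]
19. n11.tag = "yx"  [terminal]
20. n12.ok = 2  [2]
21. n13.live = false  [D.ok > 2]
22. n13.off = 4  [D.ok + 2]
23. n14.tag = 24  [terminal]
24. n13.cnt = 3  [S.off - 1]
25. n12.live = 4  [D.ok + 2]
26. n12.sig = "vn"  ["vn"]
27. n12.tag = "xv"  ["xv"]
28. n10.cnt = 7  [len(c.tag) + 5]
29. n0.cnt = 20  [20]

8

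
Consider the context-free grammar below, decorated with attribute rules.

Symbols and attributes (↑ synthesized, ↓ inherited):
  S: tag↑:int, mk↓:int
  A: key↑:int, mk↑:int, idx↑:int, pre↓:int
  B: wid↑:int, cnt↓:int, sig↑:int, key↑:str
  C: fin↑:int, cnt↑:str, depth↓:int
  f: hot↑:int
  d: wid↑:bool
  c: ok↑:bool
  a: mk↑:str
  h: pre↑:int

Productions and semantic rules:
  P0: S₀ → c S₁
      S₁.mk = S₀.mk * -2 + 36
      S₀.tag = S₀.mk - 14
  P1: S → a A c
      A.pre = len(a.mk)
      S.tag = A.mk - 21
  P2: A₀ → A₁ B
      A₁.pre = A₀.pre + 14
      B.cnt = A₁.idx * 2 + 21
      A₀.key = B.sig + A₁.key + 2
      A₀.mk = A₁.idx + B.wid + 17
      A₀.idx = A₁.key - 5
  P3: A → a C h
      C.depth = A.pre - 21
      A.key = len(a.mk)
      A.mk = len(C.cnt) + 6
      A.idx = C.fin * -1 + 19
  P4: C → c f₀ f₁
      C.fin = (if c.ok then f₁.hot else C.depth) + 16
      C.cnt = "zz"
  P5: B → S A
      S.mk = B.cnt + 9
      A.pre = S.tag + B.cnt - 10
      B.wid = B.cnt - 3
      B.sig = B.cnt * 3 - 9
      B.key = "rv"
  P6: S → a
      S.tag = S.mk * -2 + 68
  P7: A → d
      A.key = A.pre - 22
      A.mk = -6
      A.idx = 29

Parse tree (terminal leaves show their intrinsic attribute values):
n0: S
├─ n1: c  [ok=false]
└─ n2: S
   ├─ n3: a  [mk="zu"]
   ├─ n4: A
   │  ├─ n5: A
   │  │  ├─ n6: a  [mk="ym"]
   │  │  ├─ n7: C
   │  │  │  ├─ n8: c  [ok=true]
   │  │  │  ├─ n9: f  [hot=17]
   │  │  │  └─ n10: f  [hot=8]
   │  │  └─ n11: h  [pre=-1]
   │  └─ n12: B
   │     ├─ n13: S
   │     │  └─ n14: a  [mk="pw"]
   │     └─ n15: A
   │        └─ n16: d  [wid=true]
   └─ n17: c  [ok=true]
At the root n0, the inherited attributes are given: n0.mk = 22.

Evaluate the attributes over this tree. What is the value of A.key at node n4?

1. n0.mk = 22  [given at root]
2. n1.ok = false  [terminal]
3. n2.mk = -8  [S₀.mk * -2 + 36]
4. n3.mk = "zu"  [terminal]
5. n4.pre = 2  [len(a.mk)]
6. n5.pre = 16  [A₀.pre + 14]
7. n6.mk = "ym"  [terminal]
8. n7.depth = -5  [A.pre - 21]
9. n8.ok = true  [terminal]
10. n9.hot = 17  [terminal]
11. n10.hot = 8  [terminal]
12. n7.fin = 24  [(if c.ok then f₁.hot else C.depth) + 16]
13. n7.cnt = "zz"  ["zz"]
14. n11.pre = -1  [terminal]
15. n5.key = 2  [len(a.mk)]
16. n5.mk = 8  [len(C.cnt) + 6]
17. n5.idx = -5  [C.fin * -1 + 19]
18. n12.cnt = 11  [A₁.idx * 2 + 21]
19. n13.mk = 20  [B.cnt + 9]
20. n14.mk = "pw"  [terminal]
21. n13.tag = 28  [S.mk * -2 + 68]
22. n15.pre = 29  [S.tag + B.cnt - 10]
23. n16.wid = true  [terminal]
24. n15.key = 7  [A.pre - 22]
25. n15.mk = -6  [-6]
26. n15.idx = 29  [29]
27. n12.wid = 8  [B.cnt - 3]
28. n12.sig = 24  [B.cnt * 3 - 9]
29. n12.key = "rv"  ["rv"]
30. n4.key = 28  [B.sig + A₁.key + 2]
31. n4.mk = 20  [A₁.idx + B.wid + 17]
32. n4.idx = -3  [A₁.key - 5]
33. n17.ok = true  [terminal]
34. n2.tag = -1  [A.mk - 21]
35. n0.tag = 8  [S₀.mk - 14]

28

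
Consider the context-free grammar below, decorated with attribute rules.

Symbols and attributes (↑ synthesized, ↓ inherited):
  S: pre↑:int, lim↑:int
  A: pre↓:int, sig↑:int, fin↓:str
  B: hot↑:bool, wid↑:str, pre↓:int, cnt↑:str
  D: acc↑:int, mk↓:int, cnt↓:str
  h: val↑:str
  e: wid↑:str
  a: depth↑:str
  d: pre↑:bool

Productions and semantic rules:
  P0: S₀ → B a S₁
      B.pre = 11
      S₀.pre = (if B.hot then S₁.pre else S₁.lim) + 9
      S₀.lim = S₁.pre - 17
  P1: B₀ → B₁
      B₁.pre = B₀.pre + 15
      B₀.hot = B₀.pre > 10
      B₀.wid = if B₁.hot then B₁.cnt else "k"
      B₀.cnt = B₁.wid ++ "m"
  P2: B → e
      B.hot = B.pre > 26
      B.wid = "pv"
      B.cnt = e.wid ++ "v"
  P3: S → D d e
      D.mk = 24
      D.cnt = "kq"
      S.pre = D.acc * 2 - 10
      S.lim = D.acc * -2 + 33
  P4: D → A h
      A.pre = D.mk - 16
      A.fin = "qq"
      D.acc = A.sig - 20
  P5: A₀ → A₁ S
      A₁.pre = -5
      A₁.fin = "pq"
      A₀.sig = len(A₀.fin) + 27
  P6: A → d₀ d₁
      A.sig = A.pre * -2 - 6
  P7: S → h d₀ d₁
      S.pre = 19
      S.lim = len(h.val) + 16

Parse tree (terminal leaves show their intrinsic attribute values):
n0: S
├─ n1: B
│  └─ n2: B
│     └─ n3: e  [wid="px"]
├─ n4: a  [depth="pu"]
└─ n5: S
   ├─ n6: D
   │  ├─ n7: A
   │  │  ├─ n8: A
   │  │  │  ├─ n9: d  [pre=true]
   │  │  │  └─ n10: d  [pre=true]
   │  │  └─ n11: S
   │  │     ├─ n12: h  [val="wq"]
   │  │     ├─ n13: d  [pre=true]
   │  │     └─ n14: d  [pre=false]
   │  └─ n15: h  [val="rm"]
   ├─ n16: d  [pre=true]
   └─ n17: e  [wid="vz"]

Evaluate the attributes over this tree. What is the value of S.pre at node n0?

1. n1.pre = 11  [11]
2. n2.pre = 26  [B₀.pre + 15]
3. n3.wid = "px"  [terminal]
4. n2.hot = false  [B.pre > 26]
5. n2.wid = "pv"  ["pv"]
6. n2.cnt = "pxv"  [e.wid ++ "v"]
7. n1.hot = true  [B₀.pre > 10]
8. n1.wid = "k"  [if B₁.hot then B₁.cnt else "k"]
9. n1.cnt = "pvm"  [B₁.wid ++ "m"]
10. n4.depth = "pu"  [terminal]
11. n6.mk = 24  [24]
12. n6.cnt = "kq"  ["kq"]
13. n7.pre = 8  [D.mk - 16]
14. n7.fin = "qq"  ["qq"]
15. n8.pre = -5  [-5]
16. n8.fin = "pq"  ["pq"]
17. n9.pre = true  [terminal]
18. n10.pre = true  [terminal]
19. n8.sig = 4  [A.pre * -2 - 6]
20. n12.val = "wq"  [terminal]
21. n13.pre = true  [terminal]
22. n14.pre = false  [terminal]
23. n11.pre = 19  [19]
24. n11.lim = 18  [len(h.val) + 16]
25. n7.sig = 29  [len(A₀.fin) + 27]
26. n15.val = "rm"  [terminal]
27. n6.acc = 9  [A.sig - 20]
28. n16.pre = true  [terminal]
29. n17.wid = "vz"  [terminal]
30. n5.pre = 8  [D.acc * 2 - 10]
31. n5.lim = 15  [D.acc * -2 + 33]
32. n0.pre = 17  [(if B.hot then S₁.pre else S₁.lim) + 9]
33. n0.lim = -9  [S₁.pre - 17]

17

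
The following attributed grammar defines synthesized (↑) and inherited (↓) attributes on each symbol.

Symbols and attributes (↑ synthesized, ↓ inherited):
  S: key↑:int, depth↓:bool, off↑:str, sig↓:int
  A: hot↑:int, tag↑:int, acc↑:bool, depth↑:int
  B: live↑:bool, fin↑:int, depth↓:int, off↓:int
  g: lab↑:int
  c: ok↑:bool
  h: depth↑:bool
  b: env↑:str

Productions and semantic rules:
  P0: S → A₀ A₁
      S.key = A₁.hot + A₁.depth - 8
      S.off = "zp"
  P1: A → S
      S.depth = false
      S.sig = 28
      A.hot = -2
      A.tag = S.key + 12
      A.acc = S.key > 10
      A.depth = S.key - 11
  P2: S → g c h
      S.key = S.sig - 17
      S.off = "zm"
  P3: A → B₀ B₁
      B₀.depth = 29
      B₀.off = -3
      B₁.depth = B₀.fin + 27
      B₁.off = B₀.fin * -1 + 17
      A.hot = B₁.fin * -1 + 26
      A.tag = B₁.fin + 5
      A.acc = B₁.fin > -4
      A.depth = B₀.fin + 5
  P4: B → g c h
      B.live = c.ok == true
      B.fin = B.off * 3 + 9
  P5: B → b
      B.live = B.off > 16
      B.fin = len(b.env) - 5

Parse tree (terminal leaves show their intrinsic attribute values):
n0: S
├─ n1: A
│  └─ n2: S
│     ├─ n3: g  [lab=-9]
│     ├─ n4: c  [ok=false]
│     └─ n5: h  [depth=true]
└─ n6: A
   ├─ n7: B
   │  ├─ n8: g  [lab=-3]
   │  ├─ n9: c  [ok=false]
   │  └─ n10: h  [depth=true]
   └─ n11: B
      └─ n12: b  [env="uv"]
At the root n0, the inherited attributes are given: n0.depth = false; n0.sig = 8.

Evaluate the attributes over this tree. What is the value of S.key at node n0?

1. n0.depth = false  [given at root]
2. n0.sig = 8  [given at root]
3. n2.depth = false  [false]
4. n2.sig = 28  [28]
5. n3.lab = -9  [terminal]
6. n4.ok = false  [terminal]
7. n5.depth = true  [terminal]
8. n2.key = 11  [S.sig - 17]
9. n2.off = "zm"  ["zm"]
10. n1.hot = -2  [-2]
11. n1.tag = 23  [S.key + 12]
12. n1.acc = true  [S.key > 10]
13. n1.depth = 0  [S.key - 11]
14. n7.depth = 29  [29]
15. n7.off = -3  [-3]
16. n8.lab = -3  [terminal]
17. n9.ok = false  [terminal]
18. n10.depth = true  [terminal]
19. n7.live = false  [c.ok == true]
20. n7.fin = 0  [B.off * 3 + 9]
21. n11.depth = 27  [B₀.fin + 27]
22. n11.off = 17  [B₀.fin * -1 + 17]
23. n12.env = "uv"  [terminal]
24. n11.live = true  [B.off > 16]
25. n11.fin = -3  [len(b.env) - 5]
26. n6.hot = 29  [B₁.fin * -1 + 26]
27. n6.tag = 2  [B₁.fin + 5]
28. n6.acc = true  [B₁.fin > -4]
29. n6.depth = 5  [B₀.fin + 5]
30. n0.key = 26  [A₁.hot + A₁.depth - 8]
31. n0.off = "zp"  ["zp"]

26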